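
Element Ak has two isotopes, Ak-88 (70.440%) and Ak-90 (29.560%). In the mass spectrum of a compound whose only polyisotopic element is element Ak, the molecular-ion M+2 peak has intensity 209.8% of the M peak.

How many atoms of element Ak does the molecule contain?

The M+2/M ratio from n Ak atoms is n · q/p = n · 0.29560/0.70440.
n = 2.098 × 0.70440/0.29560 = 5.00 ≈ 5

5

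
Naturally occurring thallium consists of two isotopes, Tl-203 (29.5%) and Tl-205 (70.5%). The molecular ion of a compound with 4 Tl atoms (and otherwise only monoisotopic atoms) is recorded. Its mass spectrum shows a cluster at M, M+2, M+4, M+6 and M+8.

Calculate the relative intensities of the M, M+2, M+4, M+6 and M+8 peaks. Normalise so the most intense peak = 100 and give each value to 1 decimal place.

The 4 Tl atoms are independent, so intensities follow the terms of (0.295 + 0.705)^4.
P(M) = 0.295^4 = 0.007573
P(M+2) = 4 × 0.295^3 × 0.705^1 = 0.072396
P(M+4) = 6 × 0.295^2 × 0.705^2 = 0.259522
P(M+6) = 4 × 0.295^1 × 0.705^3 = 0.413475
P(M+8) = 0.705^4 = 0.247034
The M+6 peak is largest (0.413475); scaling to 100 gives 1.8 : 17.5 : 62.8 : 100.0 : 59.7.

1.8 : 17.5 : 62.8 : 100.0 : 59.7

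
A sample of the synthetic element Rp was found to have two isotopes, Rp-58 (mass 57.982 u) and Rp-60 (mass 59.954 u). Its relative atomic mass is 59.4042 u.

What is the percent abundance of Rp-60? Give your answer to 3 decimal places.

Writing the weighted mean with unknown fraction x of Rp-58:
57.982·x + 59.954·(1 − x) = 59.4042
(57.982 − 59.954)·x = 59.4042 − 59.954
x = -0.5498 / -1.972 = 0.27880 → 27.880% Rp-58, 72.120% Rp-60.

72.120%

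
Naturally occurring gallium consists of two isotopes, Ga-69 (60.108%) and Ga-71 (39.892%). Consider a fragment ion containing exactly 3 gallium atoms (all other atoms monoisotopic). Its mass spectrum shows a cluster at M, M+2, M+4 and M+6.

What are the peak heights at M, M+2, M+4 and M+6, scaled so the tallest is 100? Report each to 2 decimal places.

50.23 : 100.00 : 66.37 : 14.68

Each Ga atom is independently Ga-69 (p = 0.60108) or Ga-71 (q = 0.39892); the cluster is the binomial expansion (p + q)^3.
P(M) = 0.60108^3 = 0.217169
P(M+2) = 3 × 0.60108^2 × 0.39892^1 = 0.432386
P(M+4) = 3 × 0.60108^1 × 0.39892^2 = 0.286963
P(M+6) = 0.39892^3 = 0.063483
The M+2 peak is largest (0.432386); scaling to 100 gives 50.23 : 100.00 : 66.37 : 14.68.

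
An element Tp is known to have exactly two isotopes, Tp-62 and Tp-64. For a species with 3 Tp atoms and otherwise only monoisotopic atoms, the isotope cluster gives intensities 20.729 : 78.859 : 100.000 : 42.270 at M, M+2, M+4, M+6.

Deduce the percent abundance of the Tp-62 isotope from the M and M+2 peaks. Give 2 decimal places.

If p is the fraction of Tp that is Tp-62, then I(M+2)/I(M) = [C(3,1)·p^2·(1−p)] / p^3 = 3·(1−p)/p = 78.859/20.729 = 3.8043
(1−p)/p = 3.8043/3 = 1.2681  ⇒  p = 1/(1 + 1.2681) = 0.4409
Tp-62: 44.09%, Tp-64: 55.91%.

44.09%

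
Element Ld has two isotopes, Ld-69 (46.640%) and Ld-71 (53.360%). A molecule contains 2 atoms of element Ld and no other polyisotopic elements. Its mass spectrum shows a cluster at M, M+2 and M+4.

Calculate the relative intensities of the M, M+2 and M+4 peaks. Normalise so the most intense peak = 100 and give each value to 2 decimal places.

43.70 : 100.00 : 57.20

The 2 Ld atoms are independent, so intensities follow the terms of (0.46640 + 0.53360)^2.
P(M) = 0.46640^2 = 0.217529
P(M+2) = 2 × 0.46640^1 × 0.53360^1 = 0.497742
P(M+4) = 0.53360^2 = 0.284729
The M+2 peak is largest (0.497742); scaling to 100 gives 43.70 : 100.00 : 57.20.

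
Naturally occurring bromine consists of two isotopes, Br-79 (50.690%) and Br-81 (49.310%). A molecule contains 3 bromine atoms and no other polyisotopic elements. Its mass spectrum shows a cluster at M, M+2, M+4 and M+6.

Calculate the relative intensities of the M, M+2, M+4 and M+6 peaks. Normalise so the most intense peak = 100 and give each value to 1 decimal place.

Each Br atom is independently Br-79 (p = 0.50690) or Br-81 (q = 0.49310); the cluster is the binomial expansion (p + q)^3.
P(M) = 0.50690^3 = 0.130247
P(M+2) = 3 × 0.50690^2 × 0.49310^1 = 0.380103
P(M+4) = 3 × 0.50690^1 × 0.49310^2 = 0.369755
P(M+6) = 0.49310^3 = 0.119896
The M+2 peak is largest (0.380103); scaling to 100 gives 34.3 : 100.0 : 97.3 : 31.5.

34.3 : 100.0 : 97.3 : 31.5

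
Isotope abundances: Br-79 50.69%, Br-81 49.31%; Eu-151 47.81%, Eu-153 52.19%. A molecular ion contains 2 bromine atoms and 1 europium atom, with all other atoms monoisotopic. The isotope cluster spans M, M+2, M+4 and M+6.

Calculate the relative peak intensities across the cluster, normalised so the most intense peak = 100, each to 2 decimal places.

32.57 : 98.93 : 100.00 : 33.65

Bromine pattern (n=2): 0.25694761 : 0.49990478 : 0.24314761
Europium pattern (n=1): 0.4781 : 0.5219
Convolve the two distributions (both contribute in 2-u steps):
  M: 0.25694761×0.4781 = 0.122847
  M+2: 0.25694761×0.5219 + 0.49990478×0.4781 = 0.373105
  M+4: 0.49990478×0.5219 + 0.24314761×0.4781 = 0.377149
  M+6: 0.24314761×0.5219 = 0.126899
Scale to base peak (0.377149) = 100: 32.57 : 98.93 : 100.00 : 33.65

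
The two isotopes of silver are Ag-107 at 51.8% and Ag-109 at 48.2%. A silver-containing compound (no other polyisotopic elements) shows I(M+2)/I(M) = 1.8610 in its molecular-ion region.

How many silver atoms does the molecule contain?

With n Ag atoms, P(M+2)/P(M) = C(n,1)·p^(n−1)q / p^n = n·q/p = n · 0.482/0.518.
n = 1.8610 × 0.518/0.482 = 2.00 ≈ 2

2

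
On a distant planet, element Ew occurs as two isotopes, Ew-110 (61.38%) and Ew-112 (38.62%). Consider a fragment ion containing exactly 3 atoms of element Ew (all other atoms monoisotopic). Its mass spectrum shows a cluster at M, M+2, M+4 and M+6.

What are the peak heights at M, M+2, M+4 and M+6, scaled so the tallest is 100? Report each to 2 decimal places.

Each Ew atom is independently Ew-110 (p = 0.6138) or Ew-112 (q = 0.3862); the cluster is the binomial expansion (p + q)^3.
P(M) = 0.6138^3 = 0.231249
P(M+2) = 3 × 0.6138^2 × 0.3862^1 = 0.436503
P(M+4) = 3 × 0.6138^1 × 0.3862^2 = 0.274646
P(M+6) = 0.3862^3 = 0.057602
The M+2 peak is largest (0.436503); scaling to 100 gives 52.98 : 100.00 : 62.92 : 13.20.

52.98 : 100.00 : 62.92 : 13.20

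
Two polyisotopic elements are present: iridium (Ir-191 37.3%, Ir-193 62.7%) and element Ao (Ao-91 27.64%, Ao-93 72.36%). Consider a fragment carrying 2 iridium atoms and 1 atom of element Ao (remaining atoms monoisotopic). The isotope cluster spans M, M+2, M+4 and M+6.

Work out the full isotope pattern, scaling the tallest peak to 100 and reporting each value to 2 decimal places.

Iridium pattern (n=2): 0.139129 : 0.467742 : 0.393129
Element Ao pattern (n=1): 0.2764 : 0.7236
Convolve the two distributions (both contribute in 2-u steps):
  M: 0.139129×0.2764 = 0.038455
  M+2: 0.139129×0.7236 + 0.467742×0.2764 = 0.229958
  M+4: 0.467742×0.7236 + 0.393129×0.2764 = 0.447119
  M+6: 0.393129×0.7236 = 0.284468
Scale to base peak (0.447119) = 100: 8.60 : 51.43 : 100.00 : 63.62

8.60 : 51.43 : 100.00 : 63.62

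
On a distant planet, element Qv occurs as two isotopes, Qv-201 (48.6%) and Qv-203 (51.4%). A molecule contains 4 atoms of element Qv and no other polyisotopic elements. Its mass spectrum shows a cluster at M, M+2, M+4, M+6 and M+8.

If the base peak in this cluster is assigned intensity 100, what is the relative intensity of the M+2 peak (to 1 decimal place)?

63.0

Term probabilities: M 0.0558, M+2 0.2360, M+4 0.3744, M+6 0.2640, M+8 0.0698. Base peak = M+4.
P(M+4) = C(4,2) × 0.486^2 × 0.514^2 = 6 × 0.236196 × 0.264196 = 0.374412 (base)
P(M+2) = C(4,1) × 0.486^3 × 0.514^1 = 4 × 0.11479126 × 0.5140 = 0.236011
Relative intensity = 0.236011 / 0.374412 × 100 = 63.0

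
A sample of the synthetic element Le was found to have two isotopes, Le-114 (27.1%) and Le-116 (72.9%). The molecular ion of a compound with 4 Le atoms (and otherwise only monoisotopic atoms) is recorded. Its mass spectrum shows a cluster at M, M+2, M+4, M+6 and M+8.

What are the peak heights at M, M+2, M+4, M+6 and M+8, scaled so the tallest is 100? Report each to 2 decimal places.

The 4 Le atoms are independent, so intensities follow the terms of (0.271 + 0.729)^4.
P(M) = 0.271^4 = 0.005394
P(M+2) = 4 × 0.271^3 × 0.729^1 = 0.058036
P(M+4) = 6 × 0.271^2 × 0.729^2 = 0.234177
P(M+6) = 4 × 0.271^1 × 0.729^3 = 0.419964
P(M+8) = 0.729^4 = 0.282430
The M+6 peak is largest (0.419964); scaling to 100 gives 1.28 : 13.82 : 55.76 : 100.00 : 67.25.

1.28 : 13.82 : 55.76 : 100.00 : 67.25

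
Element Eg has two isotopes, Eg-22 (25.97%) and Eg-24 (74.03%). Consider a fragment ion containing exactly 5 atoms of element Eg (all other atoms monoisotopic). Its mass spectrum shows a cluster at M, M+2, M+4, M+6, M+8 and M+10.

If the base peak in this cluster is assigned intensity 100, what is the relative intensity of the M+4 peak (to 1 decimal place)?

24.6

Term probabilities: M 0.0012, M+2 0.0168, M+4 0.0960, M+6 0.2736, M+8 0.3900, M+10 0.2224. Base peak = M+8.
P(M+8) = C(5,4) × 0.2597^1 × 0.7403^4 = 5 × 0.2597 × 0.30035232 = 0.390007 (base)
P(M+4) = C(5,2) × 0.2597^3 × 0.7403^2 = 10 × 0.01751523 × 0.54804409 = 0.095991
Relative intensity = 0.095991 / 0.390007 × 100 = 24.6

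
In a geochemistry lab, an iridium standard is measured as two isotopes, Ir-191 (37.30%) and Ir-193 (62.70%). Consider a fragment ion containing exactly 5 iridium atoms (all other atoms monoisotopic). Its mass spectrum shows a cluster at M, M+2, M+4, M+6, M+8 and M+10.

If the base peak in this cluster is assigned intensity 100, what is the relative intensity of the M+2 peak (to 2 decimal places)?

(0.3730 + 0.6270)^5 gives M 0.0072, M+2 0.0607, M+4 0.2040, M+6 0.3429, M+8 0.2882, M+10 0.0969; the largest is M+6.
P(M+6) = C(5,3) × 0.3730^2 × 0.6270^3 = 10 × 0.139129 × 0.24649188 = 0.342942 (base)
P(M+2) = C(5,1) × 0.3730^4 × 0.6270^1 = 5 × 0.01935688 × 0.6270 = 0.060684
Relative intensity = 0.060684 / 0.342942 × 100 = 17.70

17.70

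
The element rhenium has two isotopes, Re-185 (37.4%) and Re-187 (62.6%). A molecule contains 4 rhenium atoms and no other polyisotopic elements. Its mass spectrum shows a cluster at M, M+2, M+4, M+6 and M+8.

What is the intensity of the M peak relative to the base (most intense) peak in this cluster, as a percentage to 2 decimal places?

5.33%

Term probabilities: M 0.0196, M+2 0.1310, M+4 0.3289, M+6 0.3670, M+8 0.1536. Base peak = M+6.
P(M+6) = C(4,3) × 0.374^1 × 0.626^3 = 4 × 0.3740 × 0.24531438 = 0.366990 (base)
P(M) = C(4,0) × 0.374^4 × 0.626^0 = 1 × 0.0195653 × 1.0000 = 0.019565
Relative intensity = 0.019565 / 0.366990 × 100 = 5.33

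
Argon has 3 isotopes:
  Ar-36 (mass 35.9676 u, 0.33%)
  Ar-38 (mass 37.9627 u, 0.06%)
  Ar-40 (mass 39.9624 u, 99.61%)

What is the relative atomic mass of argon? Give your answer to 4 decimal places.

39.9480 u

The abundance-weighted mean is 0.0033 × 35.9676 + 0.0006 × 37.9627 + 0.9961 × 39.9624
= 0.11869 + 0.02278 + 39.80655 = 39.94802 u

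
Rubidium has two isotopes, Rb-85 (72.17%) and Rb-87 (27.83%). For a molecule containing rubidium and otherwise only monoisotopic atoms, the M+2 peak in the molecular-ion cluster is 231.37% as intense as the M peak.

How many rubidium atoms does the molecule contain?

The M+2/M ratio from n Rb atoms is n · q/p = n · 0.2783/0.7217.
n = 2.3137 × 0.7217/0.2783 = 6.00 ≈ 6

6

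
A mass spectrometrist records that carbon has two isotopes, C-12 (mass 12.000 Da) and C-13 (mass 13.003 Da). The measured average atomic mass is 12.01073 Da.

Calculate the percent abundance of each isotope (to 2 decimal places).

With x = fraction of C-12 (so C-13 is 1 − x):
12.000·x + 13.003·(1 − x) = 12.01073
(12.000 − 13.003)·x = 12.01073 − 13.003
x = -0.99227 / -1.003 = 0.98930 → 98.93% C-12, 1.07% C-13.

C-12: 98.93%, C-13: 1.07%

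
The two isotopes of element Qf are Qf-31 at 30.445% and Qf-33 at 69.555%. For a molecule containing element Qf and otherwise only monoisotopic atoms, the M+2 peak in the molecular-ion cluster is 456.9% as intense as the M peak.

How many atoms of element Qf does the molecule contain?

2

The M+2/M ratio from n Qf atoms is n · q/p = n · 0.69555/0.30445.
n = 4.569 × 0.30445/0.69555 = 2.00 ≈ 2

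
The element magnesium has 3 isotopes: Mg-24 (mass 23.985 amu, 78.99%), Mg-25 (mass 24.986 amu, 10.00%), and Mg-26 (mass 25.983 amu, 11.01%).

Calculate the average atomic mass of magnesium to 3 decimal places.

Average mass = Σ (abundance × isotope mass) = 0.7899 × 23.985 + 0.1000 × 24.986 + 0.1101 × 25.983
= 18.9458 + 2.4986 + 2.8607 = 24.3051 amu

24.305 amu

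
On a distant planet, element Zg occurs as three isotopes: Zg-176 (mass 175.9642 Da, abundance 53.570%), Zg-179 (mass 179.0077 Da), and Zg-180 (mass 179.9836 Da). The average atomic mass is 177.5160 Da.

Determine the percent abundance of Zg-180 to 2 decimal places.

14.21%

Let x and y be the fractions of Zg-179 and Zg-180. Then x + y = 1 − 0.53570 = 0.46430 and 179.0077x + 179.9836y = 177.5160 − 0.53570×175.9642 = 83.25197806.
Substituting: 179.0077x + 179.9836(0.46430 − x) = 83.25197806
(179.0077 − 179.9836)x = -0.31440742  ⇒  x = 0.32217, y = 0.14213
Zg-179: 32.22%, Zg-180: 14.21%.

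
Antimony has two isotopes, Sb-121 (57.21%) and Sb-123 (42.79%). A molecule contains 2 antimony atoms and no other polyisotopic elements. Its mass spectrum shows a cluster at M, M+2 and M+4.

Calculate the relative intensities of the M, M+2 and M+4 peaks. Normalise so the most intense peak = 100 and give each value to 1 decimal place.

Expanding (0.5721 + 0.4279)^2:
P(M) = 0.5721^2 = 0.327298
P(M+2) = 2 × 0.5721^1 × 0.4279^1 = 0.489603
P(M+4) = 0.4279^2 = 0.183098
The M+2 peak is largest (0.489603); scaling to 100 gives 66.8 : 100.0 : 37.4.

66.8 : 100.0 : 37.4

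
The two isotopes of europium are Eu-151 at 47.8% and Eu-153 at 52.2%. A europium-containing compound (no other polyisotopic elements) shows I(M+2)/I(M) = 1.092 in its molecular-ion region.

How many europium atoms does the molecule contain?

1

With n Eu atoms, P(M+2)/P(M) = C(n,1)·p^(n−1)q / p^n = n·q/p = n · 0.522/0.478.
n = 1.092 × 0.478/0.522 = 1.00 ≈ 1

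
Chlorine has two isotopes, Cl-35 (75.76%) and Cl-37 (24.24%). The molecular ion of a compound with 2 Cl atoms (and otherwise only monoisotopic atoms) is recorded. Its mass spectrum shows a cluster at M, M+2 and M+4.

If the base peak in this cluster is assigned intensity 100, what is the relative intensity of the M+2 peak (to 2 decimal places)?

Binomial terms of (0.7576 + 0.2424)^2: M 0.5740, M+2 0.3673, M+4 0.0588 → M is the base peak.
P(M) = C(2,0) × 0.7576^2 × 0.2424^0 = 1 × 0.57395776 × 1.0000 = 0.573958 (base)
P(M+2) = C(2,1) × 0.7576^1 × 0.2424^1 = 2 × 0.7576 × 0.2424 = 0.367284
Relative intensity = 0.367284 / 0.573958 × 100 = 63.99

63.99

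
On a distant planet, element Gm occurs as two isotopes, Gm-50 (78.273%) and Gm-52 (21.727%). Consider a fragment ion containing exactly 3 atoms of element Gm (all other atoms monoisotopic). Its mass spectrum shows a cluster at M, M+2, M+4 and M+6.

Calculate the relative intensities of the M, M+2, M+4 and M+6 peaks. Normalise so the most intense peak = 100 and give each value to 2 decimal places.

Each Gm atom is independently Gm-50 (p = 0.78273) or Gm-52 (q = 0.21727); the cluster is the binomial expansion (p + q)^3.
P(M) = 0.78273^3 = 0.479552
P(M+2) = 3 × 0.78273^2 × 0.21727^1 = 0.399342
P(M+4) = 3 × 0.78273^1 × 0.21727^2 = 0.110849
P(M+6) = 0.21727^3 = 0.010257
The M peak is largest (0.479552); scaling to 100 gives 100.00 : 83.27 : 23.12 : 2.14.

100.00 : 83.27 : 23.12 : 2.14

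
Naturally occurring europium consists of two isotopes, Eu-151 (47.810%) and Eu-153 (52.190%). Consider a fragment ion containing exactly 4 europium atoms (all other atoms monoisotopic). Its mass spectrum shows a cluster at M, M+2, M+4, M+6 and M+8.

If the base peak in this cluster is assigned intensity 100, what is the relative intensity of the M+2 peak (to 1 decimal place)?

61.1

(0.47810 + 0.52190)^4 gives M 0.0522, M+2 0.2281, M+4 0.3736, M+6 0.2719, M+8 0.0742; the largest is M+4.
P(M+4) = C(4,2) × 0.47810^2 × 0.52190^2 = 6 × 0.22857961 × 0.27237961 = 0.373563 (base)
P(M+2) = C(4,1) × 0.47810^3 × 0.52190^1 = 4 × 0.10928391 × 0.5219 = 0.228141
Relative intensity = 0.228141 / 0.373563 × 100 = 61.1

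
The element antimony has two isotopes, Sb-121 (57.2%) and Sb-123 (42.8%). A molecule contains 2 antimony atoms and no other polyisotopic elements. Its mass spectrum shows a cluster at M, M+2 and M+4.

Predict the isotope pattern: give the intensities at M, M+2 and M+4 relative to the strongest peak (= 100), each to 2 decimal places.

Expanding (0.572 + 0.428)^2:
P(M) = 0.572^2 = 0.327184
P(M+2) = 2 × 0.572^1 × 0.428^1 = 0.489632
P(M+4) = 0.428^2 = 0.183184
The M+2 peak is largest (0.489632); scaling to 100 gives 66.82 : 100.00 : 37.41.

66.82 : 100.00 : 37.41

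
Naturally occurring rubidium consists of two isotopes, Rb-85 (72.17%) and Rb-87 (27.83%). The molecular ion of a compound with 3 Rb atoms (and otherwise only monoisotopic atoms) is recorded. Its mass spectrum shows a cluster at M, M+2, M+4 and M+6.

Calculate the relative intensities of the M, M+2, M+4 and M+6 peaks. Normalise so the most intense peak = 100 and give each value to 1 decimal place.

The 3 Rb atoms are independent, so intensities follow the terms of (0.7217 + 0.2783)^3.
P(M) = 0.7217^3 = 0.375898
P(M+2) = 3 × 0.7217^2 × 0.2783^1 = 0.434858
P(M+4) = 3 × 0.7217^1 × 0.2783^2 = 0.167689
P(M+6) = 0.2783^3 = 0.021555
The M+2 peak is largest (0.434858); scaling to 100 gives 86.4 : 100.0 : 38.6 : 5.0.

86.4 : 100.0 : 38.6 : 5.0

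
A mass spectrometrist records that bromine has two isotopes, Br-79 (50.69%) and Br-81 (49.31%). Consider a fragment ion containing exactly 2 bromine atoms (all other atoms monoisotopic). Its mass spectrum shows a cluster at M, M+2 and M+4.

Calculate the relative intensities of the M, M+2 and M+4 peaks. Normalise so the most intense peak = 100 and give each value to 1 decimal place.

Expanding (0.5069 + 0.4931)^2:
P(M) = 0.5069^2 = 0.256948
P(M+2) = 2 × 0.5069^1 × 0.4931^1 = 0.499905
P(M+4) = 0.4931^2 = 0.243148
The M+2 peak is largest (0.499905); scaling to 100 gives 51.4 : 100.0 : 48.6.

51.4 : 100.0 : 48.6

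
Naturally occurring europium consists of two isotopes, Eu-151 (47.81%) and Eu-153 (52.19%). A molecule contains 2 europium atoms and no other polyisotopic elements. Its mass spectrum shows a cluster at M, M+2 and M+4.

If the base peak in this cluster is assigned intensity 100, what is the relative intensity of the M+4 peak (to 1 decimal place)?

Binomial terms of (0.4781 + 0.5219)^2: M 0.2286, M+2 0.4990, M+4 0.2724 → M+2 is the base peak.
P(M+2) = C(2,1) × 0.4781^1 × 0.5219^1 = 2 × 0.4781 × 0.5219 = 0.499041 (base)
P(M+4) = C(2,2) × 0.4781^0 × 0.5219^2 = 1 × 1.0000 × 0.27237961 = 0.272380
Relative intensity = 0.272380 / 0.499041 × 100 = 54.6

54.6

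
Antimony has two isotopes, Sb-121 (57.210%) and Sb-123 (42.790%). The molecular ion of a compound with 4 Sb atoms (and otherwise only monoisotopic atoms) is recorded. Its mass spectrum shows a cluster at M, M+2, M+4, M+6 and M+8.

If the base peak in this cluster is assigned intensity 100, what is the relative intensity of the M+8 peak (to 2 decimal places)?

Binomial terms of (0.57210 + 0.42790)^4: M 0.1071, M+2 0.3205, M+4 0.3596, M+6 0.1793, M+8 0.0335 → M+4 is the base peak.
P(M+4) = C(4,2) × 0.57210^2 × 0.42790^2 = 6 × 0.32729841 × 0.18309841 = 0.359567 (base)
P(M+8) = C(4,4) × 0.57210^0 × 0.42790^4 = 1 × 1.0000 × 0.03352503 = 0.033525
Relative intensity = 0.033525 / 0.359567 × 100 = 9.32

9.32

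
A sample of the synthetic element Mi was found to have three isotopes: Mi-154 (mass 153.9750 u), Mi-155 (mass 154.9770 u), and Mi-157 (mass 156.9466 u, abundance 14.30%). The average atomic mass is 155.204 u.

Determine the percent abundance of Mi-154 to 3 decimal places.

5.454%

The remaining 85.70% is split between Mi-154 (fraction x) and Mi-155 (fraction 0.8570 − x).
Substituting: 153.9750x + 154.9770(0.8570 − x) = 132.7606362
(153.9750 − 154.9770)x = -0.0546528  ⇒  x = 0.05454, y = 0.80246
Mi-154: 5.454%, Mi-155: 80.246%.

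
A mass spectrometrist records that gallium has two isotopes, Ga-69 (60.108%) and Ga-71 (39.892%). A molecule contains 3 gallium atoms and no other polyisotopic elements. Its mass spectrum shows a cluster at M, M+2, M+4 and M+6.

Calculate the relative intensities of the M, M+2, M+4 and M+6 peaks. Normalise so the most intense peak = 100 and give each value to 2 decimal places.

The 3 Ga atoms are independent, so intensities follow the terms of (0.60108 + 0.39892)^3.
P(M) = 0.60108^3 = 0.217169
P(M+2) = 3 × 0.60108^2 × 0.39892^1 = 0.432386
P(M+4) = 3 × 0.60108^1 × 0.39892^2 = 0.286963
P(M+6) = 0.39892^3 = 0.063483
The M+2 peak is largest (0.432386); scaling to 100 gives 50.23 : 100.00 : 66.37 : 14.68.

50.23 : 100.00 : 66.37 : 14.68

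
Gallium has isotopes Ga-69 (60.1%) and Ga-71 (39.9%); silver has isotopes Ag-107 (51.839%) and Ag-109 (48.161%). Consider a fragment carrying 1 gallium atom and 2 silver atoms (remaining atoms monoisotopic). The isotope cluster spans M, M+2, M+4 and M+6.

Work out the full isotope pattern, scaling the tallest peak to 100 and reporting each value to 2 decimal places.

39.65 : 100.00 : 83.14 : 22.72

Gallium pattern (n=1): 0.6010 : 0.3990
Silver pattern (n=2): 0.26872819 : 0.49932362 : 0.23194819
Convolve the two distributions (both contribute in 2-u steps):
  M: 0.6010×0.26872819 = 0.161506
  M+2: 0.6010×0.49932362 + 0.3990×0.26872819 = 0.407316
  M+4: 0.6010×0.23194819 + 0.3990×0.49932362 = 0.338631
  M+6: 0.3990×0.23194819 = 0.092547
Scale to base peak (0.407316) = 100: 39.65 : 100.00 : 83.14 : 22.72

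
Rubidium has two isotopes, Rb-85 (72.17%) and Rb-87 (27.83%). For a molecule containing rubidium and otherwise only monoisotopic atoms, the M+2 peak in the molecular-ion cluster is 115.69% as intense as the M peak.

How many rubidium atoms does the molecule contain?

3

With n Rb atoms, P(M+2)/P(M) = C(n,1)·p^(n−1)q / p^n = n·q/p = n · 0.2783/0.7217.
n = 1.1569 × 0.7217/0.2783 = 3.00 ≈ 3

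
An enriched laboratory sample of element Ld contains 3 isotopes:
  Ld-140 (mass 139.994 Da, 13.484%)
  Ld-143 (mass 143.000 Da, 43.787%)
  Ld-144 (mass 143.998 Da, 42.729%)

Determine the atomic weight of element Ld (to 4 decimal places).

143.0211 Da

The abundance-weighted mean is 0.13484 × 139.994 + 0.43787 × 143.000 + 0.42729 × 143.998
= 18.87679 + 62.61541 + 61.52891 = 143.02111 Da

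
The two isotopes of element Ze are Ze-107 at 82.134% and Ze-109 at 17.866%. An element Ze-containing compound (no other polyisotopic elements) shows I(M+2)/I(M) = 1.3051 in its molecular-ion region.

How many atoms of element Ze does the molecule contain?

The M+2/M ratio from n Ze atoms is n · q/p = n · 0.17866/0.82134.
n = 1.3051 × 0.82134/0.17866 = 6.00 ≈ 6

6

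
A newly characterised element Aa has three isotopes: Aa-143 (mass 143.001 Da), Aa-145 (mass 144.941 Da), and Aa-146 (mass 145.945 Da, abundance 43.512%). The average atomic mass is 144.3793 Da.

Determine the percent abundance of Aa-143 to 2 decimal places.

The remaining 56.488% is split between Aa-143 (fraction x) and Aa-145 (fraction 0.56488 − x).
Substituting: 143.001x + 144.941(0.56488 − x) = 80.8757116
(143.001 − 144.941)x = -0.99856048  ⇒  x = 0.51472, y = 0.05016
Aa-143: 51.47%, Aa-145: 5.02%.

51.47%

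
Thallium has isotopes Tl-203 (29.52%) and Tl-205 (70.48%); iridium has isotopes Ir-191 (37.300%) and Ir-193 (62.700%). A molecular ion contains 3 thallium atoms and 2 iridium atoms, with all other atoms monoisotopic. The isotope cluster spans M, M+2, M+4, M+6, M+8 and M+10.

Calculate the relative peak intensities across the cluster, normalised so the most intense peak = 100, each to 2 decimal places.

Thallium pattern (n=3): 0.02572463 : 0.18425524 : 0.43991564 : 0.35010449
Iridium pattern (n=2): 0.139129 : 0.467742 : 0.393129
Convolve the two distributions (both contribute in 2-u steps):
  M: 0.02572463×0.139129 = 0.003579
  M+2: 0.02572463×0.467742 + 0.18425524×0.139129 = 0.037668
  M+4: 0.02572463×0.393129 + 0.18425524×0.467742 + 0.43991564×0.139129 = 0.157502
  M+6: 0.18425524×0.393129 + 0.43991564×0.467742 + 0.35010449×0.139129 = 0.326913
  M+8: 0.43991564×0.393129 + 0.35010449×0.467742 = 0.336702
  M+10: 0.35010449×0.393129 = 0.137636
Scale to base peak (0.336702) = 100: 1.06 : 11.19 : 46.78 : 97.09 : 100.00 : 40.88

1.06 : 11.19 : 46.78 : 97.09 : 100.00 : 40.88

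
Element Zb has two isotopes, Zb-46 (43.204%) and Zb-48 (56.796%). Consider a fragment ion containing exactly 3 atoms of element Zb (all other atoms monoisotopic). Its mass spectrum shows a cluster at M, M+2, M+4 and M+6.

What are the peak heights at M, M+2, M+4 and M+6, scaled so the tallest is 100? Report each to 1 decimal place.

The 3 Zb atoms are independent, so intensities follow the terms of (0.43204 + 0.56796)^3.
P(M) = 0.43204^3 = 0.080644
P(M+2) = 3 × 0.43204^2 × 0.56796^1 = 0.318044
P(M+4) = 3 × 0.43204^1 × 0.56796^2 = 0.418101
P(M+6) = 0.56796^3 = 0.183212
The M+4 peak is largest (0.418101); scaling to 100 gives 19.3 : 76.1 : 100.0 : 43.8.

19.3 : 76.1 : 100.0 : 43.8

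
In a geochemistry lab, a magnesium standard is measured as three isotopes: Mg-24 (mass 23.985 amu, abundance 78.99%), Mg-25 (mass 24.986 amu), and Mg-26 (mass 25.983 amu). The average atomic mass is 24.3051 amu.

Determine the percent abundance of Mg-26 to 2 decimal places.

Let x and y be the fractions of Mg-25 and Mg-26. Then x + y = 1 − 0.7899 = 0.2101 and 24.986x + 25.983y = 24.3051 − 0.7899×23.985 = 5.3593485.
Substituting: 24.986x + 25.983(0.2101 − x) = 5.3593485
(24.986 − 25.983)x = -0.0996798  ⇒  x = 0.09998, y = 0.11012
Mg-25: 10.00%, Mg-26: 11.01%.

11.01%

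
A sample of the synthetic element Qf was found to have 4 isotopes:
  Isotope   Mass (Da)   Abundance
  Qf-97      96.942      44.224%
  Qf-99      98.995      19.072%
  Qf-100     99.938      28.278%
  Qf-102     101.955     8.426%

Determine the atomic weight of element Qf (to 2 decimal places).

98.60 Da

Average mass = Σ (abundance × isotope mass) = 0.44224 × 96.942 + 0.19072 × 98.995 + 0.28278 × 99.938 + 0.08426 × 101.955
= 42.8716 + 18.8803 + 28.2605 + 8.5907 = 98.6031 Da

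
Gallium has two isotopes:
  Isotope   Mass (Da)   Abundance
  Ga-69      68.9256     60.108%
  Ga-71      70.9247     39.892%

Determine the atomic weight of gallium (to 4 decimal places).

69.7231 Da

Weight each isotope mass by its fractional abundance: 0.60108 × 68.9256 + 0.39892 × 70.9247
= 41.42980 + 28.29328 = 69.72308 Da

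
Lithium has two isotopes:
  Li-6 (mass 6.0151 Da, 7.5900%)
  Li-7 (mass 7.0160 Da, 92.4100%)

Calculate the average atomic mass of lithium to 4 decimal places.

Average mass = Σ (abundance × isotope mass) = 0.075900 × 6.0151 + 0.924100 × 7.0160
= 0.45655 + 6.48349 = 6.94004 Da

6.9400 Da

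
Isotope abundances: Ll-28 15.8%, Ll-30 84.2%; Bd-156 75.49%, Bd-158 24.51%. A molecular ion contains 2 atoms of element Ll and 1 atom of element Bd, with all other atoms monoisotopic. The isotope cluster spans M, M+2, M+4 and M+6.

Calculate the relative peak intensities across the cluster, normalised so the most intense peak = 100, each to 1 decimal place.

3.1 : 34.5 : 100.0 : 28.9

Element Ll pattern (n=2): 0.024964 : 0.266072 : 0.708964
Element Bd pattern (n=1): 0.7549 : 0.2451
Convolve the two distributions (both contribute in 2-u steps):
  M: 0.024964×0.7549 = 0.018845
  M+2: 0.024964×0.2451 + 0.266072×0.7549 = 0.206976
  M+4: 0.266072×0.2451 + 0.708964×0.7549 = 0.600411
  M+6: 0.708964×0.2451 = 0.173767
Scale to base peak (0.600411) = 100: 3.1 : 34.5 : 100.0 : 28.9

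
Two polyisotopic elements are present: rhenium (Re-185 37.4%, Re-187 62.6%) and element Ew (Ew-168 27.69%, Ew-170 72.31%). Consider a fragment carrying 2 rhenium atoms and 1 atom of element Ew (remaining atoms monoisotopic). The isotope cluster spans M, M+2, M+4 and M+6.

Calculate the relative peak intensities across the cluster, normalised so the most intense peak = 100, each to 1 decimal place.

Rhenium pattern (n=2): 0.139876 : 0.468248 : 0.391876
Element Ew pattern (n=1): 0.2769 : 0.7231
Convolve the two distributions (both contribute in 2-u steps):
  M: 0.139876×0.2769 = 0.038732
  M+2: 0.139876×0.7231 + 0.468248×0.2769 = 0.230802
  M+4: 0.468248×0.7231 + 0.391876×0.2769 = 0.447101
  M+6: 0.391876×0.7231 = 0.283366
Scale to base peak (0.447101) = 100: 8.7 : 51.6 : 100.0 : 63.4

8.7 : 51.6 : 100.0 : 63.4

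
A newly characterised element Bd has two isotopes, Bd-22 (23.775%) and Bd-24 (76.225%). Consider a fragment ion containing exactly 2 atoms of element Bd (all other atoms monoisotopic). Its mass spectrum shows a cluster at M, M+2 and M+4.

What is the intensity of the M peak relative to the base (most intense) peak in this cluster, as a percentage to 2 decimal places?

Binomial terms of (0.23775 + 0.76225)^2: M 0.0565, M+2 0.3624, M+4 0.5810 → M+4 is the base peak.
P(M+4) = C(2,2) × 0.23775^0 × 0.76225^2 = 1 × 1.0000 × 0.58102506 = 0.581025 (base)
P(M) = C(2,0) × 0.23775^2 × 0.76225^0 = 1 × 0.05652506 × 1.0000 = 0.056525
Relative intensity = 0.056525 / 0.581025 × 100 = 9.73

9.73%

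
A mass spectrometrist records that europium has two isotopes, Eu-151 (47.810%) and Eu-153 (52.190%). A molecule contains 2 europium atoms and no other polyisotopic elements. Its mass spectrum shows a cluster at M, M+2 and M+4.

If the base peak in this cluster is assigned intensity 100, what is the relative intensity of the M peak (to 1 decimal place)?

(0.47810 + 0.52190)^2 gives M 0.2286, M+2 0.4990, M+4 0.2724; the largest is M+2.
P(M+2) = C(2,1) × 0.47810^1 × 0.52190^1 = 2 × 0.4781 × 0.5219 = 0.499041 (base)
P(M) = C(2,0) × 0.47810^2 × 0.52190^0 = 1 × 0.22857961 × 1.0000 = 0.228580
Relative intensity = 0.228580 / 0.499041 × 100 = 45.8

45.8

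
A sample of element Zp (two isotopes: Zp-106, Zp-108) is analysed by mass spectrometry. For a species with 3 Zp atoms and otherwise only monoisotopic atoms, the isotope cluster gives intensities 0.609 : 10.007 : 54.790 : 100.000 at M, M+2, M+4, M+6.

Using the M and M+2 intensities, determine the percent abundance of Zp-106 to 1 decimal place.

If p is the fraction of Zp that is Zp-106, then I(M+2)/I(M) = [C(3,1)·p^2·(1−p)] / p^3 = 3·(1−p)/p = 10.007/0.609 = 16.4319
(1−p)/p = 16.4319/3 = 5.4773  ⇒  p = 1/(1 + 5.4773) = 0.1544
Zp-106: 15.4%, Zp-108: 84.6%.

15.4%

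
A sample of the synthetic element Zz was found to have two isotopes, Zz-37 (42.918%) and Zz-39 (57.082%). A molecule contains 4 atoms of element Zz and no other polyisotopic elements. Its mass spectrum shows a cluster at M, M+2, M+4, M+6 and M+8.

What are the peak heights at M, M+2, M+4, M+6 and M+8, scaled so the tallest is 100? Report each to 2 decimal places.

Each Zz atom is independently Zz-37 (p = 0.42918) or Zz-39 (q = 0.57082); the cluster is the binomial expansion (p + q)^4.
P(M) = 0.42918^4 = 0.033928
P(M+2) = 4 × 0.42918^3 × 0.57082^1 = 0.180500
P(M+4) = 6 × 0.42918^2 × 0.57082^2 = 0.360105
P(M+6) = 4 × 0.42918^1 × 0.57082^3 = 0.319299
P(M+8) = 0.57082^4 = 0.106169
The M+4 peak is largest (0.360105); scaling to 100 gives 9.42 : 50.12 : 100.00 : 88.67 : 29.48.

9.42 : 50.12 : 100.00 : 88.67 : 29.48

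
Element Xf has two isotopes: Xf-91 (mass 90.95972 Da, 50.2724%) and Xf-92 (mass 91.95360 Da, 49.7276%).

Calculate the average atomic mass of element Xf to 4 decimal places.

Average mass = Σ (abundance × isotope mass) = 0.502724 × 90.95972 + 0.497276 × 91.95360
= 45.727634 + 45.726318 = 91.453952 Da

91.4540 Da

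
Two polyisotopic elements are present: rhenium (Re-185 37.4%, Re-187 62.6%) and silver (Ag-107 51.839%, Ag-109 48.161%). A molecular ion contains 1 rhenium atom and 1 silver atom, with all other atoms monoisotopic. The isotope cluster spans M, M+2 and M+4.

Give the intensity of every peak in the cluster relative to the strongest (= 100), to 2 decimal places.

38.42 : 100.00 : 59.74

Rhenium pattern (n=1): 0.3740 : 0.6260
Silver pattern (n=1): 0.51839 : 0.48161
Convolve the two distributions (both contribute in 2-u steps):
  M: 0.3740×0.51839 = 0.193878
  M+2: 0.3740×0.48161 + 0.6260×0.51839 = 0.504634
  M+4: 0.6260×0.48161 = 0.301488
Scale to base peak (0.504634) = 100: 38.42 : 100.00 : 59.74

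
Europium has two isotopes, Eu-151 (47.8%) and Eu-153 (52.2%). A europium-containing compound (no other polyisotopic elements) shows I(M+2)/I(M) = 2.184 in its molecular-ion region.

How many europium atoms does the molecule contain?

With n Eu atoms, P(M+2)/P(M) = C(n,1)·p^(n−1)q / p^n = n·q/p = n · 0.522/0.478.
n = 2.184 × 0.478/0.522 = 2.00 ≈ 2

2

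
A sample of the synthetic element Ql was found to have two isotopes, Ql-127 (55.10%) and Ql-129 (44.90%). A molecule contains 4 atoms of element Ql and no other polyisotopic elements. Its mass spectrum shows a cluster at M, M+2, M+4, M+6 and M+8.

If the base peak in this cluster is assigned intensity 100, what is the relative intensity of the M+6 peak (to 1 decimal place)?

Term probabilities: M 0.0922, M+2 0.3004, M+4 0.3672, M+6 0.1995, M+8 0.0406. Base peak = M+4.
P(M+4) = C(4,2) × 0.5510^2 × 0.4490^2 = 6 × 0.303601 × 0.201601 = 0.367238 (base)
P(M+6) = C(4,3) × 0.5510^1 × 0.4490^3 = 4 × 0.5510 × 0.09051885 = 0.199504
Relative intensity = 0.199504 / 0.367238 × 100 = 54.3

54.3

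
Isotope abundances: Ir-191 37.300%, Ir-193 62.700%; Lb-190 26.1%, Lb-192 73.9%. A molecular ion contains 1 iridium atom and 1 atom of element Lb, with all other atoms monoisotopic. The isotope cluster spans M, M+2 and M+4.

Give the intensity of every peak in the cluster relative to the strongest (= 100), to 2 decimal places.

Iridium pattern (n=1): 0.3730 : 0.6270
Element Lb pattern (n=1): 0.2610 : 0.7390
Convolve the two distributions (both contribute in 2-u steps):
  M: 0.3730×0.2610 = 0.097353
  M+2: 0.3730×0.7390 + 0.6270×0.2610 = 0.439294
  M+4: 0.6270×0.7390 = 0.463353
Scale to base peak (0.463353) = 100: 21.01 : 94.81 : 100.00

21.01 : 94.81 : 100.00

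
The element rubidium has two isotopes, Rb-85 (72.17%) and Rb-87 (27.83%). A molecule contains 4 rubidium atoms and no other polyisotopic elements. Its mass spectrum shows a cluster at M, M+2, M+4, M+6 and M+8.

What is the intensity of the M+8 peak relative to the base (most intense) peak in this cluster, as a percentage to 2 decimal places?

Term probabilities: M 0.2713, M+2 0.4184, M+4 0.2420, M+6 0.0622, M+8 0.0060. Base peak = M+2.
P(M+2) = C(4,1) × 0.7217^3 × 0.2783^1 = 4 × 0.37589809 × 0.2783 = 0.418450 (base)
P(M+8) = C(4,4) × 0.7217^0 × 0.2783^4 = 1 × 1.0000 × 0.00599864 = 0.005999
Relative intensity = 0.005999 / 0.418450 × 100 = 1.43

1.43%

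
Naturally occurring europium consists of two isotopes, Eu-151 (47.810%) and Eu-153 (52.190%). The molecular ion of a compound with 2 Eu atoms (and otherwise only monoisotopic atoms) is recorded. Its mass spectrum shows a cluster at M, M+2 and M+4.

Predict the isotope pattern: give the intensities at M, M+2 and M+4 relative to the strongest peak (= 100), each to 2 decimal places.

45.80 : 100.00 : 54.58

Expanding (0.47810 + 0.52190)^2:
P(M) = 0.47810^2 = 0.228580
P(M+2) = 2 × 0.47810^1 × 0.52190^1 = 0.499041
P(M+4) = 0.52190^2 = 0.272380
The M+2 peak is largest (0.499041); scaling to 100 gives 45.80 : 100.00 : 54.58.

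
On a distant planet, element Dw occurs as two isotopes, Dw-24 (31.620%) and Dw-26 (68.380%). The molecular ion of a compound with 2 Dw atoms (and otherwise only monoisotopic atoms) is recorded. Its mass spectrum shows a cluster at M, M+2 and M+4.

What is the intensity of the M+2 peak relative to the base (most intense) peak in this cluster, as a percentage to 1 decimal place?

92.5%

(0.31620 + 0.68380)^2 gives M 0.1000, M+2 0.4324, M+4 0.4676; the largest is M+4.
P(M+4) = C(2,2) × 0.31620^0 × 0.68380^2 = 1 × 1.0000 × 0.46758244 = 0.467582 (base)
P(M+2) = C(2,1) × 0.31620^1 × 0.68380^1 = 2 × 0.3162 × 0.6838 = 0.432435
Relative intensity = 0.432435 / 0.467582 × 100 = 92.5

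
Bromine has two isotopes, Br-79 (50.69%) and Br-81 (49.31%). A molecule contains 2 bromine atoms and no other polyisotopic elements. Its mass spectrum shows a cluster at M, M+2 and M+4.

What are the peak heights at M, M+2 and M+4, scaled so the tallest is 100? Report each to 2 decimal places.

51.40 : 100.00 : 48.64

Each Br atom is independently Br-79 (p = 0.5069) or Br-81 (q = 0.4931); the cluster is the binomial expansion (p + q)^2.
P(M) = 0.5069^2 = 0.256948
P(M+2) = 2 × 0.5069^1 × 0.4931^1 = 0.499905
P(M+4) = 0.4931^2 = 0.243148
The M+2 peak is largest (0.499905); scaling to 100 gives 51.40 : 100.00 : 48.64.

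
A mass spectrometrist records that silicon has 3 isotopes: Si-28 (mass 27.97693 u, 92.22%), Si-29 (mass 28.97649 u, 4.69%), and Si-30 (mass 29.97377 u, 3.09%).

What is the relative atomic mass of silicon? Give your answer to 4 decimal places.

Ar = Σ fᵢ·mᵢ = 0.9222 × 27.97693 + 0.0469 × 28.97649 + 0.0309 × 29.97377
= 25.800325 + 1.358997 + 0.926189 = 28.085511 u

28.0855 u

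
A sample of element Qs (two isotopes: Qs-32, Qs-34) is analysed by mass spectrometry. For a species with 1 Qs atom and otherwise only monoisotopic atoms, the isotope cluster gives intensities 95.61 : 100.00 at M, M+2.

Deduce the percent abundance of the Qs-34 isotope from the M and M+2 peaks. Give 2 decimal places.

If p is the fraction of Qs that is Qs-32, then I(M+2)/I(M) = [C(1,1)·p^0·(1−p)] / p^1 = 1·(1−p)/p = 100.00/95.61 = 1.0459
(1−p)/p = 1.0459/1 = 1.0459  ⇒  p = 1/(1 + 1.0459) = 0.4888
Qs-32: 48.88%, Qs-34: 51.12%.

51.12%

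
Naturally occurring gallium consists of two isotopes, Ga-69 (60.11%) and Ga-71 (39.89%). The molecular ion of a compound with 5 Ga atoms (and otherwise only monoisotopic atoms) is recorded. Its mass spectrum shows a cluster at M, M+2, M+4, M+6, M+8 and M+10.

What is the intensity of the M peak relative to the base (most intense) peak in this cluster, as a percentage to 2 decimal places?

22.71%

Binomial terms of (0.6011 + 0.3989)^5: M 0.0785, M+2 0.2604, M+4 0.3456, M+6 0.2293, M+8 0.0761, M+10 0.0101 → M+4 is the base peak.
P(M+4) = C(5,2) × 0.6011^3 × 0.3989^2 = 10 × 0.21719018 × 0.15912121 = 0.345596 (base)
P(M) = C(5,0) × 0.6011^5 × 0.3989^0 = 1 × 0.07847542 × 1.0000 = 0.078475
Relative intensity = 0.078475 / 0.345596 × 100 = 22.71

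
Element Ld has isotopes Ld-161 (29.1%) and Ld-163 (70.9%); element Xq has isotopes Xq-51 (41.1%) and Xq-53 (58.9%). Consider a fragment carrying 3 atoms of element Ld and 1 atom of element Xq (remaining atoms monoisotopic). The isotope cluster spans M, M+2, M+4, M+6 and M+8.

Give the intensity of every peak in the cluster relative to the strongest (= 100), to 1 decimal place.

Element Ld pattern (n=3): 0.02464217 : 0.18011649 : 0.43884051 : 0.35640083
Element Xq pattern (n=1): 0.4110 : 0.5890
Convolve the two distributions (both contribute in 2-u steps):
  M: 0.02464217×0.4110 = 0.010128
  M+2: 0.02464217×0.5890 + 0.18011649×0.4110 = 0.088542
  M+4: 0.18011649×0.5890 + 0.43884051×0.4110 = 0.286452
  M+6: 0.43884051×0.5890 + 0.35640083×0.4110 = 0.404958
  M+8: 0.35640083×0.5890 = 0.209920
Scale to base peak (0.404958) = 100: 2.5 : 21.9 : 70.7 : 100.0 : 51.8

2.5 : 21.9 : 70.7 : 100.0 : 51.8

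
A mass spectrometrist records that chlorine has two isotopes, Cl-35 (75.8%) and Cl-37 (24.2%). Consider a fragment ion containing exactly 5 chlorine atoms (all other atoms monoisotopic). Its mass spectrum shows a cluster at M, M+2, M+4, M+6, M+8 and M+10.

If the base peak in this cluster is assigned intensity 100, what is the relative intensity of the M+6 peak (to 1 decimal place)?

Term probabilities: M 0.2502, M+2 0.3994, M+4 0.2551, M+6 0.0814, M+8 0.0130, M+10 0.0008. Base peak = M+2.
P(M+2) = C(5,1) × 0.758^4 × 0.242^1 = 5 × 0.33012379 × 0.2420 = 0.399450 (base)
P(M+6) = C(5,3) × 0.758^2 × 0.242^3 = 10 × 0.574564 × 0.01417249 = 0.081430
Relative intensity = 0.081430 / 0.399450 × 100 = 20.4

20.4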